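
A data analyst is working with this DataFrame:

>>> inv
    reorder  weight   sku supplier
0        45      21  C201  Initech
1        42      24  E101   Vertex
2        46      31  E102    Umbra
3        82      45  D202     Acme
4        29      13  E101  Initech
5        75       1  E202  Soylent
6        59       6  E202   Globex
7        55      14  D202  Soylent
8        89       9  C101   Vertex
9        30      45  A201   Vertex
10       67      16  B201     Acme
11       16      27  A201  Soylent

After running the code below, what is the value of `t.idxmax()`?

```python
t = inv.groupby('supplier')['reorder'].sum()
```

group by supplier, sum of reorder:
supplier
Acme       149
Globex      59
Initech     74
Soylent    146
Umbra       46
Vertex     161
Name: reorder, dtype: int64
Finally, label with the largest value = Vertex.

Vertex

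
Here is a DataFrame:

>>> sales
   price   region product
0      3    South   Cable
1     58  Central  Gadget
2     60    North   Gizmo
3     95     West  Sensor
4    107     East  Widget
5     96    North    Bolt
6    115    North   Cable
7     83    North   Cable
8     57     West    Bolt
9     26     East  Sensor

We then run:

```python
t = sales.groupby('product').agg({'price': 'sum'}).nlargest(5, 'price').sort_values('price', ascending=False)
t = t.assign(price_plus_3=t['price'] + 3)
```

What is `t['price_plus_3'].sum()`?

657

group by product, sum of price:
         price
product       
Bolt       153
Cable      201
Gadget      58
Gizmo       60
Sensor     121
Widget     107
take 5 rows with largest price:
         price
product       
Cable      201
Bolt       153
Sensor     121
Widget     107
Gizmo       60
sort by price descending:
         price
product       
Cable      201
Bolt       153
Sensor     121
Widget     107
Gizmo       60
add column price_plus_3 = t['price'] + 3:
         price  price_plus_3
product                     
Cable      201           204
Bolt       153           156
Sensor     121           124
Widget     107           110
Gizmo       60            63
Taking the sum of column 'price_plus_3' gives 657.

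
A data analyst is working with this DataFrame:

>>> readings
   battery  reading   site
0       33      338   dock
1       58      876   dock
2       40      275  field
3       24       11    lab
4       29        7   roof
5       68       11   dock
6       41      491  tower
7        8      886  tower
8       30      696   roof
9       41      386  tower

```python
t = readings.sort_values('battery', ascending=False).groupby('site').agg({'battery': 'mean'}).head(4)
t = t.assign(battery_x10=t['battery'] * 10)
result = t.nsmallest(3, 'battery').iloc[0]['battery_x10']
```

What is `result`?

240.0

sort by battery descending:
   battery  reading   site
5       68       11   dock
1       58      876   dock
6       41      491  tower
9       41      386  tower
2       40      275  field
0       33      338   dock
8       30      696   roof
4       29        7   roof
3       24       11    lab
7        8      886  tower
group by site, mean of battery:
       battery
site          
dock      53.0
field     40.0
lab       24.0
roof      29.5
tower     30.0
take first 4 rows:
       battery
site          
dock      53.0
field     40.0
lab       24.0
roof      29.5
add column battery_x10 = t['battery'] * 10:
       battery  battery_x10
site                       
dock      53.0        530.0
field     40.0        400.0
lab       24.0        240.0
roof      29.5        295.0
take 3 rows with smallest battery:
       battery  battery_x10
site                       
lab       24.0        240.0
roof      29.5        295.0
field     40.0        400.0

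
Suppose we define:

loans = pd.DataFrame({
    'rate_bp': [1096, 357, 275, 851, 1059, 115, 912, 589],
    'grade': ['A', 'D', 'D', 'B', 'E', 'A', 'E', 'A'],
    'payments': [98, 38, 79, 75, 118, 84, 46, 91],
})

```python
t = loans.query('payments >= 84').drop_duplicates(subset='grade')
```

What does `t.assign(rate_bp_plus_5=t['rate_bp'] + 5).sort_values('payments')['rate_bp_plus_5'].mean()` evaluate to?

filter rows where payments >= 84:
   rate_bp grade  payments
0     1096     A        98
4     1059     E       118
5      115     A        84
7      589     A        91
drop duplicate grade (keep=first):
   rate_bp grade  payments
0     1096     A        98
4     1059     E       118
add column rate_bp_plus_5 = t['rate_bp'] + 5:
   rate_bp grade  payments  rate_bp_plus_5
0     1096     A        98            1101
4     1059     E       118            1064
sort by payments:
   rate_bp grade  payments  rate_bp_plus_5
0     1096     A        98            1101
4     1059     E       118            1064

1082.5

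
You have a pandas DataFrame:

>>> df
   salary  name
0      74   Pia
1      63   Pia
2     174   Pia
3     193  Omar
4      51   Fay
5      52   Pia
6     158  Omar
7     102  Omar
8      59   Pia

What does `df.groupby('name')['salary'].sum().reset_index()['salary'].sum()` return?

926

group by name, sum of salary:
name
Fay      51
Omar    453
Pia     422
Name: salary, dtype: int64
reset_index():
   name  salary
0   Fay      51
1  Omar     453
2   Pia     422
Hence 926.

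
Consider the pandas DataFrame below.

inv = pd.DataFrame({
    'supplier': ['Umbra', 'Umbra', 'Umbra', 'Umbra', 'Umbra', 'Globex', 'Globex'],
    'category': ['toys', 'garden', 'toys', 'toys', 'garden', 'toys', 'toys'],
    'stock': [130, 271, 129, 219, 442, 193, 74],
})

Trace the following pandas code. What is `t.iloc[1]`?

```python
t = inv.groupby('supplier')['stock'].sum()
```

group by supplier, sum of stock:
supplier
Globex     267
Umbra     1191
Name: stock, dtype: int64
The value at position 1 is 1191.

1191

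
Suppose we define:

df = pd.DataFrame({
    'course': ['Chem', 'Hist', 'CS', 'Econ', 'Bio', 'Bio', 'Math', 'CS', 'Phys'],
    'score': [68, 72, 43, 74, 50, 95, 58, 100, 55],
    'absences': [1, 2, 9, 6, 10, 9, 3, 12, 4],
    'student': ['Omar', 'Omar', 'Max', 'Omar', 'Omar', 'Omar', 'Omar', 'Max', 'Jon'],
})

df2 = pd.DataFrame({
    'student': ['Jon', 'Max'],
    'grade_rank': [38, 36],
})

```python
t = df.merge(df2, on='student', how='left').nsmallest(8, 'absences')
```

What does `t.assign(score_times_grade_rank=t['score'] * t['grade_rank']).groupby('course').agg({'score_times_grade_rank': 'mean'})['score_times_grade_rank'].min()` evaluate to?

1548.0

merge on 'student' (how='left') → 9 rows:
  course  score  absences student  grade_rank
0   Chem     68         1    Omar         NaN
1   Hist     72         2    Omar         NaN
2     CS     43         9     Max        36.0
3   Econ     74         6    Omar         NaN
4    Bio     50        10    Omar         NaN
5    Bio     95         9    Omar         NaN
6   Math     58         3    Omar         NaN
7     CS    100        12     Max        36.0
8   Phys     55         4     Jon        38.0
take 8 rows with smallest absences:
  course  score  absences student  grade_rank
0   Chem     68         1    Omar         NaN
1   Hist     72         2    Omar         NaN
6   Math     58         3    Omar         NaN
8   Phys     55         4     Jon        38.0
3   Econ     74         6    Omar         NaN
2     CS     43         9     Max        36.0
5    Bio     95         9    Omar         NaN
4    Bio     50        10    Omar         NaN
add column score_times_grade_rank = t['score'] * t['grade_rank']:
  course  score  absences student  grade_rank  score_times_grade_rank
0   Chem     68         1    Omar         NaN                     NaN
1   Hist     72         2    Omar         NaN                     NaN
6   Math     58         3    Omar         NaN                     NaN
8   Phys     55         4     Jon        38.0                  2090.0
3   Econ     74         6    Omar         NaN                     NaN
2     CS     43         9     Max        36.0                  1548.0
5    Bio     95         9    Omar         NaN                     NaN
4    Bio     50        10    Omar         NaN                     NaN
group by course, mean of score_times_grade_rank:
        score_times_grade_rank
course                        
Bio                        NaN
CS                      1548.0
Chem                       NaN
Econ                       NaN
Hist                       NaN
Math                       NaN
Phys                    2090.0
Then the min of column 'score_times_grade_rank': 1548.0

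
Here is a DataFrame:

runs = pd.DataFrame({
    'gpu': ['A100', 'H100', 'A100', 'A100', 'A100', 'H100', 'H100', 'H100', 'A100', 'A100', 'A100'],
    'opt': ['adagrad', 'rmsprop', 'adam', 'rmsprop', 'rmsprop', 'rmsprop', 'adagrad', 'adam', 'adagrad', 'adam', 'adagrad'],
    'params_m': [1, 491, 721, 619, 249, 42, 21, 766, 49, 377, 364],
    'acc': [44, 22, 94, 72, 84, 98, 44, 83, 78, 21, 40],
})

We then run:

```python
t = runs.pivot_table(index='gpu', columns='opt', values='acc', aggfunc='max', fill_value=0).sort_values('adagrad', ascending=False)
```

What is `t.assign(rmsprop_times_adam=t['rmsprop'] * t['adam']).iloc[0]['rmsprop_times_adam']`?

pivot: rows=gpu, cols=opt, max(acc):
opt   adagrad  adam  rmsprop
gpu                         
A100       78    94       84
H100       44    83       98
sort by adagrad descending:
opt   adagrad  adam  rmsprop
gpu                         
A100       78    94       84
H100       44    83       98
add column rmsprop_times_adam = t['rmsprop'] * t['adam']:
opt   adagrad  adam  rmsprop  rmsprop_times_adam
gpu                                             
A100       78    94       84                7896
H100       44    83       98                8134
Reading off the value at position 0, column 'rmsprop_times_adam', we get 7896.

7896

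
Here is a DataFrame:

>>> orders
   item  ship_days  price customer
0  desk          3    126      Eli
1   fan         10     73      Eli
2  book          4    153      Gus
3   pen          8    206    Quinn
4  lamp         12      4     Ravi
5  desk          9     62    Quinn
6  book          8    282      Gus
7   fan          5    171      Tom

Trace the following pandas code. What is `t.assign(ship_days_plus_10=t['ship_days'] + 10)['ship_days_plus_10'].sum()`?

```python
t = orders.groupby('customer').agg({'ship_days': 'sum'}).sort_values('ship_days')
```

group by customer, sum of ship_days:
          ship_days
customer           
Eli              13
Gus              12
Quinn            17
Ravi             12
Tom               5
sort by ship_days:
          ship_days
customer           
Tom               5
Gus              12
Ravi             12
Eli              13
Quinn            17
add column ship_days_plus_10 = t['ship_days'] + 10:
          ship_days  ship_days_plus_10
customer                              
Tom               5                 15
Gus              12                 22
Ravi             12                 22
Eli              13                 23
Quinn            17                 27
So sum() = 109.

109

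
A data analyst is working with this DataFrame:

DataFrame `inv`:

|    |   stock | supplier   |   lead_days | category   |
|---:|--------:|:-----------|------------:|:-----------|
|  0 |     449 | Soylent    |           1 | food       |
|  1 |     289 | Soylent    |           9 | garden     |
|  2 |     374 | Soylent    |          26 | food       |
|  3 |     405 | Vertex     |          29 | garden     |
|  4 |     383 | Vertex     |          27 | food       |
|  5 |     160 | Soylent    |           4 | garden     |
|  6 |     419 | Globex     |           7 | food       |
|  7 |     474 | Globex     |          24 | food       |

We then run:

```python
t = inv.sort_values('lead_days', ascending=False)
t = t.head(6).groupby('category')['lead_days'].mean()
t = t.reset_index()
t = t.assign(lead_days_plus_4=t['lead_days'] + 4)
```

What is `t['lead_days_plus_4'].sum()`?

sort by lead_days descending:
   stock supplier  lead_days category
3    405   Vertex         29   garden
4    383   Vertex         27     food
2    374  Soylent         26     food
7    474   Globex         24     food
1    289  Soylent          9   garden
6    419   Globex          7     food
5    160  Soylent          4   garden
0    449  Soylent          1     food
take first 6 rows:
   stock supplier  lead_days category
3    405   Vertex         29   garden
4    383   Vertex         27     food
2    374  Soylent         26     food
7    474   Globex         24     food
1    289  Soylent          9   garden
6    419   Globex          7     food
group by category, mean of lead_days:
category
food      21.0
garden    19.0
Name: lead_days, dtype: float64
reset_index():
  category  lead_days
0     food       21.0
1   garden       19.0
add column lead_days_plus_4 = t['lead_days'] + 4:
  category  lead_days  lead_days_plus_4
0     food       21.0              25.0
1   garden       19.0              23.0

48.0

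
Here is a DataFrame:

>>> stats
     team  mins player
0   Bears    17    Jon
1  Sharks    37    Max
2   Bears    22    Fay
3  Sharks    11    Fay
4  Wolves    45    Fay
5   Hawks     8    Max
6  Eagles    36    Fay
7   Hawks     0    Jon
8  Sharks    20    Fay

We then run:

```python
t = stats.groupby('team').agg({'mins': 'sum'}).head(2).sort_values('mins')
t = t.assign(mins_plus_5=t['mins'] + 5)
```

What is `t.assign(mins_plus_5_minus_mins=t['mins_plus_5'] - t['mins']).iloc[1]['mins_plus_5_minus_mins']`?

5

group by team, sum of mins:
        mins
team        
Bears     39
Eagles    36
Hawks      8
Sharks    68
Wolves    45
take first 2 rows:
        mins
team        
Bears     39
Eagles    36
sort by mins:
        mins
team        
Eagles    36
Bears     39
add column mins_plus_5 = t['mins'] + 5:
        mins  mins_plus_5
team                     
Eagles    36           41
Bears     39           44
add column mins_plus_5_minus_mins = t['mins_plus_5'] - t['mins']:
        mins  mins_plus_5  mins_plus_5_minus_mins
team                                             
Eagles    36           41                       5
Bears     39           44                       5
value at position 1, column 'mins_plus_5_minus_mins' → 5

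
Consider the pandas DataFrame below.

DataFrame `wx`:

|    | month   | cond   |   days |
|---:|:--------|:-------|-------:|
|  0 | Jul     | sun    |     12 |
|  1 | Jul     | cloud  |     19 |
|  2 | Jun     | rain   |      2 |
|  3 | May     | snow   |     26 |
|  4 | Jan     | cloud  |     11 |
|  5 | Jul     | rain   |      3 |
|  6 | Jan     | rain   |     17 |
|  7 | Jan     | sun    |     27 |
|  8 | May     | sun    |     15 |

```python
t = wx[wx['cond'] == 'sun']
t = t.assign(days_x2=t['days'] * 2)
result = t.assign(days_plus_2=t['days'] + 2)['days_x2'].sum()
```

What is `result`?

108

filter rows where cond == 'sun':
  month cond  days
0   Jul  sun    12
7   Jan  sun    27
8   May  sun    15
add column days_x2 = t['days'] * 2:
  month cond  days  days_x2
0   Jul  sun    12       24
7   Jan  sun    27       54
8   May  sun    15       30
add column days_plus_2 = t['days'] + 2:
  month cond  days  days_x2  days_plus_2
0   Jul  sun    12       24           14
7   Jan  sun    27       54           29
8   May  sun    15       30           17
Hence 108.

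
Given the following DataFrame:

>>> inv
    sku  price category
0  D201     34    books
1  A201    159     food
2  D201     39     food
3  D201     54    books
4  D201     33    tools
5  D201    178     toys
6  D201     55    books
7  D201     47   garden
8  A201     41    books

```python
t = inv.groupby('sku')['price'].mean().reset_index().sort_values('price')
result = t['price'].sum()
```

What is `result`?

162.857142857

group by sku, mean of price:
sku
A201    100.000000
D201     62.857143
Name: price, dtype: float64
reset_index():
    sku       price
0  A201  100.000000
1  D201   62.857143
sort by price:
    sku       price
1  D201   62.857143
0  A201  100.000000
The sum of column 'price' is 162.857142857.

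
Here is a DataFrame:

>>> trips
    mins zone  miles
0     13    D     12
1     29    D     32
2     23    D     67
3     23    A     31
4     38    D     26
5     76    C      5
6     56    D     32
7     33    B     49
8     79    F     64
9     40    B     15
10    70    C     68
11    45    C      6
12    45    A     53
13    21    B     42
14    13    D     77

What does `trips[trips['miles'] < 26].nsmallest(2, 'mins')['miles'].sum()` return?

27

filter rows where miles < 26:
    mins zone  miles
0     13    D     12
5     76    C      5
9     40    B     15
11    45    C      6
take 2 rows with smallest mins:
   mins zone  miles
0    13    D     12
9    40    B     15
Taking the sum of column 'miles' gives 27.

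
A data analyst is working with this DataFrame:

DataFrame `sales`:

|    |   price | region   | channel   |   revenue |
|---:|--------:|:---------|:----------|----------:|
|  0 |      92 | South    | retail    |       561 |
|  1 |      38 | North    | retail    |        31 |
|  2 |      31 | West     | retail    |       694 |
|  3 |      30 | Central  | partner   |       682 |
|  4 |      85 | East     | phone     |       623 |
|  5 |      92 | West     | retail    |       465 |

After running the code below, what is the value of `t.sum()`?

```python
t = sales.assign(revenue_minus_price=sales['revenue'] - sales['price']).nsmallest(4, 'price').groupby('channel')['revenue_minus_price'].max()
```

1853

add column revenue_minus_price = sales['revenue'] - sales['price']:
   price   region  channel  revenue  revenue_minus_price
0     92    South   retail      561                  469
1     38    North   retail       31                   -7
2     31     West   retail      694                  663
3     30  Central  partner      682                  652
4     85     East    phone      623                  538
5     92     West   retail      465                  373
take 4 rows with smallest price:
   price   region  channel  revenue  revenue_minus_price
3     30  Central  partner      682                  652
2     31     West   retail      694                  663
1     38    North   retail       31                   -7
4     85     East    phone      623                  538
group by channel, max of revenue_minus_price:
channel
partner    652
phone      538
retail     663
Name: revenue_minus_price, dtype: int64
Finally, sum of the resulting series = 1853.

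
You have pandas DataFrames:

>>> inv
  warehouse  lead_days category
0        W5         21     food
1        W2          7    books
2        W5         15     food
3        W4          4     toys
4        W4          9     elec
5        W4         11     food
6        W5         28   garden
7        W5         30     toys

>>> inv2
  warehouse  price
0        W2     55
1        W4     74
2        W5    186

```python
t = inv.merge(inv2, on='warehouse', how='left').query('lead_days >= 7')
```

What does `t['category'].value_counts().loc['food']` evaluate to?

3

merge on 'warehouse' (how='left') → 8 rows:
  warehouse  lead_days category  price
0        W5         21     food    186
1        W2          7    books     55
2        W5         15     food    186
3        W4          4     toys     74
4        W4          9     elec     74
5        W4         11     food     74
6        W5         28   garden    186
7        W5         30     toys    186
filter rows where lead_days >= 7:
  warehouse  lead_days category  price
0        W5         21     food    186
1        W2          7    books     55
2        W5         15     food    186
4        W4          9     elec     74
5        W4         11     food     74
6        W5         28   garden    186
7        W5         30     toys    186
value_counts of category:
category
food      3
books     1
elec      1
garden    1
toys      1
Name: count, dtype: int64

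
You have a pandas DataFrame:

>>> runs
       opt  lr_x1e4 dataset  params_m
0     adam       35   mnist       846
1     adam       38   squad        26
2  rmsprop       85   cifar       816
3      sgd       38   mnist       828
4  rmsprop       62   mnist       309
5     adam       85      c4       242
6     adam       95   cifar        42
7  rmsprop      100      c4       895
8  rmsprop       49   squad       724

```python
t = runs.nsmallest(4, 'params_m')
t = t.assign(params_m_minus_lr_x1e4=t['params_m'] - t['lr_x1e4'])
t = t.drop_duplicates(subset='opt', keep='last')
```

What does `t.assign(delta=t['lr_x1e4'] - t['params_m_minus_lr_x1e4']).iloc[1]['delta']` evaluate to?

take 4 rows with smallest params_m:
       opt  lr_x1e4 dataset  params_m
1     adam       38   squad        26
6     adam       95   cifar        42
5     adam       85      c4       242
4  rmsprop       62   mnist       309
add column params_m_minus_lr_x1e4 = t['params_m'] - t['lr_x1e4']:
       opt  lr_x1e4 dataset  params_m  params_m_minus_lr_x1e4
1     adam       38   squad        26                     -12
6     adam       95   cifar        42                     -53
5     adam       85      c4       242                     157
4  rmsprop       62   mnist       309                     247
drop duplicate opt (keep=last):
       opt  lr_x1e4 dataset  params_m  params_m_minus_lr_x1e4
5     adam       85      c4       242                     157
4  rmsprop       62   mnist       309                     247
add column delta = t['lr_x1e4'] - t['params_m_minus_lr_x1e4']:
       opt  lr_x1e4 dataset  params_m  params_m_minus_lr_x1e4  delta
5     adam       85      c4       242                     157    -72
4  rmsprop       62   mnist       309                     247   -185
The value at position 1, column 'delta' is -185.

-185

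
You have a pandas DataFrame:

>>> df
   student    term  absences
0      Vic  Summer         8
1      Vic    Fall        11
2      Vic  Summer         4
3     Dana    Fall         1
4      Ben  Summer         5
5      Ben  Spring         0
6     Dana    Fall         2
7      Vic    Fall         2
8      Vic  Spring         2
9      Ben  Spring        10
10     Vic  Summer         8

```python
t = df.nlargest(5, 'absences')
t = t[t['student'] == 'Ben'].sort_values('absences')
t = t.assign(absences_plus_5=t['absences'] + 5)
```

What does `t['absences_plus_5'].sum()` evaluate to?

25

take 5 rows with largest absences:
   student    term  absences
1      Vic    Fall        11
9      Ben  Spring        10
0      Vic  Summer         8
10     Vic  Summer         8
4      Ben  Summer         5
filter rows where student == 'Ben':
  student    term  absences
9     Ben  Spring        10
4     Ben  Summer         5
sort by absences:
  student    term  absences
4     Ben  Summer         5
9     Ben  Spring        10
add column absences_plus_5 = t['absences'] + 5:
  student    term  absences  absences_plus_5
4     Ben  Summer         5               10
9     Ben  Spring        10               15
Then the sum of column 'absences_plus_5': 25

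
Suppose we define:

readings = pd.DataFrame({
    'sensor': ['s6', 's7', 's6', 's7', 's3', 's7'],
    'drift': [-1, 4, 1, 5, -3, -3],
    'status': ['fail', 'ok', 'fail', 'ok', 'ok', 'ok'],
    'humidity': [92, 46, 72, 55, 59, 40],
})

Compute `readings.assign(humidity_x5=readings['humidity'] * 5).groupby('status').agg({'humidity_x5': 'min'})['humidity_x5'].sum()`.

560

add column humidity_x5 = readings['humidity'] * 5:
  sensor  drift status  humidity  humidity_x5
0     s6     -1   fail        92          460
1     s7      4     ok        46          230
2     s6      1   fail        72          360
3     s7      5     ok        55          275
4     s3     -3     ok        59          295
5     s7     -3     ok        40          200
group by status, min of humidity_x5:
        humidity_x5
status             
fail            360
ok              200
Reading off the sum of column 'humidity_x5', we get 560.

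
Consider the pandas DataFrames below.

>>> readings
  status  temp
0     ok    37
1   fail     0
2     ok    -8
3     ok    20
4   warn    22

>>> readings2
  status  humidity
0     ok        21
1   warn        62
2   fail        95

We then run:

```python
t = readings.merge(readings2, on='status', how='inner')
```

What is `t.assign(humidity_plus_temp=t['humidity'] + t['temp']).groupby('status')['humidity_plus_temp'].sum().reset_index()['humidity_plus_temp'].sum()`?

merge on 'status' (how='inner') → 5 rows:
  status  temp  humidity
0     ok    37        21
1   fail     0        95
2     ok    -8        21
3     ok    20        21
4   warn    22        62
add column humidity_plus_temp = t['humidity'] + t['temp']:
  status  temp  humidity  humidity_plus_temp
0     ok    37        21                  58
1   fail     0        95                  95
2     ok    -8        21                  13
3     ok    20        21                  41
4   warn    22        62                  84
group by status, sum of humidity_plus_temp:
status
fail     95
ok      112
warn     84
Name: humidity_plus_temp, dtype: int64
reset_index():
  status  humidity_plus_temp
0   fail                  95
1     ok                 112
2   warn                  84

291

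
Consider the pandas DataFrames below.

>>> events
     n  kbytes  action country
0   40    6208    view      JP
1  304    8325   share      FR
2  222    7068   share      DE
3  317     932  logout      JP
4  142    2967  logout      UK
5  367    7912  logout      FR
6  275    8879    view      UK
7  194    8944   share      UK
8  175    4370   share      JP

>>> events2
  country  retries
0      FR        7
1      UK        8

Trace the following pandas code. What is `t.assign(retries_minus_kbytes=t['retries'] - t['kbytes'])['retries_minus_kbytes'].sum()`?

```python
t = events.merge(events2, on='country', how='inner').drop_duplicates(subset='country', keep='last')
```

-16841

merge on 'country' (how='inner') → 5 rows:
     n  kbytes  action country  retries
0  304    8325   share      FR        7
1  142    2967  logout      UK        8
2  367    7912  logout      FR        7
3  275    8879    view      UK        8
4  194    8944   share      UK        8
drop duplicate country (keep=last):
     n  kbytes  action country  retries
2  367    7912  logout      FR        7
4  194    8944   share      UK        8
add column retries_minus_kbytes = t['retries'] - t['kbytes']:
     n  kbytes  action country  retries  retries_minus_kbytes
2  367    7912  logout      FR        7                 -7905
4  194    8944   share      UK        8                 -8936
The sum of column 'retries_minus_kbytes' is -16841.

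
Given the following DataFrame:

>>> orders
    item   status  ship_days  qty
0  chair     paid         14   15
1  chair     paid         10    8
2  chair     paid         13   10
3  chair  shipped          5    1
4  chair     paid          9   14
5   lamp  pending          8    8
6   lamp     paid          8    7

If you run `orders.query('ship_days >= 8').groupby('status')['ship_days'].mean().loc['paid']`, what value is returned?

10.8

filter rows where ship_days >= 8:
    item   status  ship_days  qty
0  chair     paid         14   15
1  chair     paid         10    8
2  chair     paid         13   10
4  chair     paid          9   14
5   lamp  pending          8    8
6   lamp     paid          8    7
group by status, mean of ship_days:
status
paid       10.8
pending     8.0
Name: ship_days, dtype: float64
Then the value at index 'paid': 10.8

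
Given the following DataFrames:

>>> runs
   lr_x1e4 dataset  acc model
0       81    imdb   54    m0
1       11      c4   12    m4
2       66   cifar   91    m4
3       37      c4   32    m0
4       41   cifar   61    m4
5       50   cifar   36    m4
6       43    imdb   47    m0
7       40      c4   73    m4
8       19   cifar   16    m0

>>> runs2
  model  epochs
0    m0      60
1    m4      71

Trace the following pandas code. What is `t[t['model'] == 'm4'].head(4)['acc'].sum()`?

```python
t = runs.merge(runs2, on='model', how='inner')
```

merge on 'model' (how='inner') → 9 rows:
   lr_x1e4 dataset  acc model  epochs
0       81    imdb   54    m0      60
1       11      c4   12    m4      71
2       66   cifar   91    m4      71
3       37      c4   32    m0      60
4       41   cifar   61    m4      71
5       50   cifar   36    m4      71
6       43    imdb   47    m0      60
7       40      c4   73    m4      71
8       19   cifar   16    m0      60
filter rows where model == 'm4':
   lr_x1e4 dataset  acc model  epochs
1       11      c4   12    m4      71
2       66   cifar   91    m4      71
4       41   cifar   61    m4      71
5       50   cifar   36    m4      71
7       40      c4   73    m4      71
take first 4 rows:
   lr_x1e4 dataset  acc model  epochs
1       11      c4   12    m4      71
2       66   cifar   91    m4      71
4       41   cifar   61    m4      71
5       50   cifar   36    m4      71
Finally, sum of column 'acc' = 200.

200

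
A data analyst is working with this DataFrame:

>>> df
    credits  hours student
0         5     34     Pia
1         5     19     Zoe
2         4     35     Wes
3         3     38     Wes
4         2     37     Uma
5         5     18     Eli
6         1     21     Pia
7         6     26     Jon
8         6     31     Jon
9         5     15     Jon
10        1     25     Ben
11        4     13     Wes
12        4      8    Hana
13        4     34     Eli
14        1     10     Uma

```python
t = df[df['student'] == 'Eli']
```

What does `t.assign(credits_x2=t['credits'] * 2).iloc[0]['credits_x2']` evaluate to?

filter rows where student == 'Eli':
    credits  hours student
5         5     18     Eli
13        4     34     Eli
add column credits_x2 = t['credits'] * 2:
    credits  hours student  credits_x2
5         5     18     Eli          10
13        4     34     Eli           8
Taking the value at position 0, column 'credits_x2' gives 10.

10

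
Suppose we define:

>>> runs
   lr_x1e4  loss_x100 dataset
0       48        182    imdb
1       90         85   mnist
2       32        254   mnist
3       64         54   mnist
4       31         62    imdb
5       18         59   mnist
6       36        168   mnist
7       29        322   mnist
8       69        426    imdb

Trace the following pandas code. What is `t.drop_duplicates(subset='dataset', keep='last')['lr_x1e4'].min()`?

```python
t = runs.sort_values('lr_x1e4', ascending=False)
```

18

sort by lr_x1e4 descending:
   lr_x1e4  loss_x100 dataset
1       90         85   mnist
8       69        426    imdb
3       64         54   mnist
0       48        182    imdb
6       36        168   mnist
2       32        254   mnist
4       31         62    imdb
7       29        322   mnist
5       18         59   mnist
drop duplicate dataset (keep=last):
   lr_x1e4  loss_x100 dataset
4       31         62    imdb
5       18         59   mnist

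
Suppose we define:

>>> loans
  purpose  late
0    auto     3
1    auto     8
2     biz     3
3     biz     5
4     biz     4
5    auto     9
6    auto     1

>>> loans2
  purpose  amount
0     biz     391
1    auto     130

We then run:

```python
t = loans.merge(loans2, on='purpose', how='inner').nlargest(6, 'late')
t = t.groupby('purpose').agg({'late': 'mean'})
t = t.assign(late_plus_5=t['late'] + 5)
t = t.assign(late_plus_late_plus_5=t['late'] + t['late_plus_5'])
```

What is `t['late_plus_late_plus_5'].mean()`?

15.6666666667

merge on 'purpose' (how='inner') → 7 rows:
  purpose  late  amount
0    auto     3     130
1    auto     8     130
2     biz     3     391
3     biz     5     391
4     biz     4     391
5    auto     9     130
6    auto     1     130
take 6 rows with largest late:
  purpose  late  amount
5    auto     9     130
1    auto     8     130
3     biz     5     391
4     biz     4     391
0    auto     3     130
2     biz     3     391
group by purpose, mean of late:
             late
purpose          
auto     6.666667
biz      4.000000
add column late_plus_5 = t['late'] + 5:
             late  late_plus_5
purpose                       
auto     6.666667    11.666667
biz      4.000000     9.000000
add column late_plus_late_plus_5 = t['late'] + t['late_plus_5']:
             late  late_plus_5  late_plus_late_plus_5
purpose                                              
auto     6.666667    11.666667              18.333333
biz      4.000000     9.000000              13.000000
Finally, mean of column 'late_plus_late_plus_5' = 15.6666666667.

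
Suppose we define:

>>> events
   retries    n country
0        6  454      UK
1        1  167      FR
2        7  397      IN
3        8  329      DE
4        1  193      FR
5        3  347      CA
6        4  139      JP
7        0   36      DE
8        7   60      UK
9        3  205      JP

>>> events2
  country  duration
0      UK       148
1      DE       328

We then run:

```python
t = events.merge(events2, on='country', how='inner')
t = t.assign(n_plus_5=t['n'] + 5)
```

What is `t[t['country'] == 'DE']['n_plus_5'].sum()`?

merge on 'country' (how='inner') → 4 rows:
   retries    n country  duration
0        6  454      UK       148
1        8  329      DE       328
2        0   36      DE       328
3        7   60      UK       148
add column n_plus_5 = t['n'] + 5:
   retries    n country  duration  n_plus_5
0        6  454      UK       148       459
1        8  329      DE       328       334
2        0   36      DE       328        41
3        7   60      UK       148        65
filter rows where country == 'DE':
   retries    n country  duration  n_plus_5
1        8  329      DE       328       334
2        0   36      DE       328        41
Hence 375.

375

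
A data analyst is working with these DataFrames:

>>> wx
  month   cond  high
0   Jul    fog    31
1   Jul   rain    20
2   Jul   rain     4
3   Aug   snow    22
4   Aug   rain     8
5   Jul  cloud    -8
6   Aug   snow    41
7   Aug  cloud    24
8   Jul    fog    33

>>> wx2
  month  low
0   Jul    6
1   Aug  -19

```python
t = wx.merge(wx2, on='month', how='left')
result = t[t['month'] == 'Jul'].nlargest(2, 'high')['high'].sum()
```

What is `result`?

merge on 'month' (how='left') → 9 rows:
  month   cond  high  low
0   Jul    fog    31    6
1   Jul   rain    20    6
2   Jul   rain     4    6
3   Aug   snow    22  -19
4   Aug   rain     8  -19
5   Jul  cloud    -8    6
6   Aug   snow    41  -19
7   Aug  cloud    24  -19
8   Jul    fog    33    6
filter rows where month == 'Jul':
  month   cond  high  low
0   Jul    fog    31    6
1   Jul   rain    20    6
2   Jul   rain     4    6
5   Jul  cloud    -8    6
8   Jul    fog    33    6
take 2 rows with largest high:
  month cond  high  low
8   Jul  fog    33    6
0   Jul  fog    31    6
Hence 64.

64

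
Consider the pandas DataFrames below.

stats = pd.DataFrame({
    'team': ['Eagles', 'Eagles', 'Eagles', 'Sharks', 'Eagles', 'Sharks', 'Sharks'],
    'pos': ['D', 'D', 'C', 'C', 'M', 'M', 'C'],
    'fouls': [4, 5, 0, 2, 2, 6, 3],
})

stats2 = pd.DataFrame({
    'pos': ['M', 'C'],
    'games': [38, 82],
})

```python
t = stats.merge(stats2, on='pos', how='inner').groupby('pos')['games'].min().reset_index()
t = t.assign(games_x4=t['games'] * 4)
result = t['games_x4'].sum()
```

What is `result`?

480

merge on 'pos' (how='inner') → 5 rows:
     team pos  fouls  games
0  Eagles   C      0     82
1  Sharks   C      2     82
2  Eagles   M      2     38
3  Sharks   M      6     38
4  Sharks   C      3     82
group by pos, min of games:
pos
C    82
M    38
Name: games, dtype: int64
reset_index():
  pos  games
0   C     82
1   M     38
add column games_x4 = t['games'] * 4:
  pos  games  games_x4
0   C     82       328
1   M     38       152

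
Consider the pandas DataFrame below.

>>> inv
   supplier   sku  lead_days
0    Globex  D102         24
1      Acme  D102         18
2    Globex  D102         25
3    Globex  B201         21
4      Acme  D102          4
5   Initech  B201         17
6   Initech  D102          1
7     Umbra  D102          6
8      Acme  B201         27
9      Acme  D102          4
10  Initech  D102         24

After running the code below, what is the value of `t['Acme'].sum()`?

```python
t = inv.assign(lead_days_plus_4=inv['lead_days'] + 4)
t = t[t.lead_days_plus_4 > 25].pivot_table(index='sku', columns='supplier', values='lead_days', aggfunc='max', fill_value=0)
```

add column lead_days_plus_4 = inv['lead_days'] + 4:
   supplier   sku  lead_days  lead_days_plus_4
0    Globex  D102         24                28
1      Acme  D102         18                22
2    Globex  D102         25                29
3    Globex  B201         21                25
4      Acme  D102          4                 8
5   Initech  B201         17                21
6   Initech  D102          1                 5
7     Umbra  D102          6                10
8      Acme  B201         27                31
9      Acme  D102          4                 8
10  Initech  D102         24                28
filter rows where lead_days_plus_4 > 25:
   supplier   sku  lead_days  lead_days_plus_4
0    Globex  D102         24                28
2    Globex  D102         25                29
8      Acme  B201         27                31
10  Initech  D102         24                28
pivot: rows=sku, cols=supplier, max(lead_days):
supplier  Acme  Globex  Initech
sku                            
B201        27       0        0
D102         0      25       24

27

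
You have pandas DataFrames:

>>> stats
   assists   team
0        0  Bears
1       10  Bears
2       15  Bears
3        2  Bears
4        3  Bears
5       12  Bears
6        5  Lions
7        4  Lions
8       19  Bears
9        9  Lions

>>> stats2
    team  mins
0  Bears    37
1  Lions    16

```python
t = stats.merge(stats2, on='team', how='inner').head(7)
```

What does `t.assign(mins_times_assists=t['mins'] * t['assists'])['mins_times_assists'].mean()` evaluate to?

merge on 'team' (how='inner') → 10 rows:
   assists   team  mins
0        0  Bears    37
1       10  Bears    37
2       15  Bears    37
3        2  Bears    37
4        3  Bears    37
5       12  Bears    37
6        5  Lions    16
7        4  Lions    16
8       19  Bears    37
9        9  Lions    16
take first 7 rows:
   assists   team  mins
0        0  Bears    37
1       10  Bears    37
2       15  Bears    37
3        2  Bears    37
4        3  Bears    37
5       12  Bears    37
6        5  Lions    16
add column mins_times_assists = t['mins'] * t['assists']:
   assists   team  mins  mins_times_assists
0        0  Bears    37                   0
1       10  Bears    37                 370
2       15  Bears    37                 555
3        2  Bears    37                  74
4        3  Bears    37                 111
5       12  Bears    37                 444
6        5  Lions    16                  80

233.428571429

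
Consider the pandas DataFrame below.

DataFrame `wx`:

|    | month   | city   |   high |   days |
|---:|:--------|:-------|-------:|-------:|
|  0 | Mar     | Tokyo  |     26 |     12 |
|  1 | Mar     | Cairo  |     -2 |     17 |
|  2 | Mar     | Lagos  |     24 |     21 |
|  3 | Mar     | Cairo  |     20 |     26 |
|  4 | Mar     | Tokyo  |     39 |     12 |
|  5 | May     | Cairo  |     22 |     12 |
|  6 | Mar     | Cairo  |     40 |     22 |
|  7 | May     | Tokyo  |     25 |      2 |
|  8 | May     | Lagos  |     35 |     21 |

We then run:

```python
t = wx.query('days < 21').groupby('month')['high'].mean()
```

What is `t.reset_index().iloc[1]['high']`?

filter rows where days < 21:
  month   city  high  days
0   Mar  Tokyo    26    12
1   Mar  Cairo    -2    17
4   Mar  Tokyo    39    12
5   May  Cairo    22    12
7   May  Tokyo    25     2
group by month, mean of high:
month
Mar    21.0
May    23.5
Name: high, dtype: float64
reset_index():
  month  high
0   Mar  21.0
1   May  23.5

23.5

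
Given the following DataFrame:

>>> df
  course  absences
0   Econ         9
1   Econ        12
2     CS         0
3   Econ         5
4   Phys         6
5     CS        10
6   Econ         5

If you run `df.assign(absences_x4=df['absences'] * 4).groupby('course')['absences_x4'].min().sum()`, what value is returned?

add column absences_x4 = df['absences'] * 4:
  course  absences  absences_x4
0   Econ         9           36
1   Econ        12           48
2     CS         0            0
3   Econ         5           20
4   Phys         6           24
5     CS        10           40
6   Econ         5           20
group by course, min of absences_x4:
course
CS       0
Econ    20
Phys    24
Name: absences_x4, dtype: int64

44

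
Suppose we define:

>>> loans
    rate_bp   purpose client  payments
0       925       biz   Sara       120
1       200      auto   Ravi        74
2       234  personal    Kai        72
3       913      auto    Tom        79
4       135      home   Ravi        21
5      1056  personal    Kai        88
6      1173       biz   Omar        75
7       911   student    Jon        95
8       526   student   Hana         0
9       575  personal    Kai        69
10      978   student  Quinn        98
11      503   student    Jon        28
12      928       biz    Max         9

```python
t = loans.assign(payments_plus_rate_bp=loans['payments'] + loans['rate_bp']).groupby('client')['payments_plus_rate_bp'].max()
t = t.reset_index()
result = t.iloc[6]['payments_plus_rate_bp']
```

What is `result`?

274

add column payments_plus_rate_bp = loans['payments'] + loans['rate_bp']:
    rate_bp   purpose client  payments  payments_plus_rate_bp
0       925       biz   Sara       120                   1045
1       200      auto   Ravi        74                    274
2       234  personal    Kai        72                    306
3       913      auto    Tom        79                    992
4       135      home   Ravi        21                    156
5      1056  personal    Kai        88                   1144
6      1173       biz   Omar        75                   1248
7       911   student    Jon        95                   1006
8       526   student   Hana         0                    526
9       575  personal    Kai        69                    644
10      978   student  Quinn        98                   1076
11      503   student    Jon        28                    531
12      928       biz    Max         9                    937
group by client, max of payments_plus_rate_bp:
client
Hana      526
Jon      1006
Kai      1144
Max       937
Omar     1248
Quinn    1076
Ravi      274
Sara     1045
Tom       992
Name: payments_plus_rate_bp, dtype: int64
reset_index():
  client  payments_plus_rate_bp
0   Hana                    526
1    Jon                   1006
2    Kai                   1144
3    Max                    937
4   Omar                   1248
5  Quinn                   1076
6   Ravi                    274
7   Sara                   1045
8    Tom                    992
Then the value at position 6, column 'payments_plus_rate_bp': 274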